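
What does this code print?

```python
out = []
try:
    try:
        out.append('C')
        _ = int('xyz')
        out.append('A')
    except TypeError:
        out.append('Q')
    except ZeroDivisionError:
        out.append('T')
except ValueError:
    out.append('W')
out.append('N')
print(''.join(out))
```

Execution trace: 'C' (try body) → 'W' (outer except ValueError) → 'N' (after the try/except). Output: CWN

Answer: CWN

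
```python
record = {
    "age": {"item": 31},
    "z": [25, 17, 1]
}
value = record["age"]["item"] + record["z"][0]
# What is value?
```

Trace:
`record = { ...` → record = {'age': {'item': 31}, 'z': [25, 17, 1]}
`value = record["age"]["item"] + record["z"][0]` → value = 56
So value = 56

Answer: 56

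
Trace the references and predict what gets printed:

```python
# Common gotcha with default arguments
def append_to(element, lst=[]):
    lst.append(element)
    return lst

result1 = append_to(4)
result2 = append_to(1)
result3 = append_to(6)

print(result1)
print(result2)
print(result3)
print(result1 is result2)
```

Key concept: mutable default argument gotcha.
Step by step:
`result1 = append_to(4)` → result1 = [4]
`result2 = append_to(1)` → result1 = [4, 1] (same object as result2); result2 = [4, 1] (same object as result1)
`result3 = append_to(6)` → result1 = [4, 1, 6] (same object as result2, result3); result2 = [4, 1, 6] (same object as result1, result3); result3 = [4, 1, 6] (same object as result1, result2)
`print(result1)` → prints [4, 1, 6]
`print(result2)` → prints [4, 1, 6]
`print(result3)` → prints [4, 1, 6]
`print(result1 is result2)` → prints True

Answer:
[4, 1, 6]
[4, 1, 6]
[4, 1, 6]
True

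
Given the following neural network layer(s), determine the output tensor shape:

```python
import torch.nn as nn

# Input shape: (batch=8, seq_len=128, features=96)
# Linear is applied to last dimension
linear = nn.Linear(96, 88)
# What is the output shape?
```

Input: (8, 128, 96) -> Output: (8, 128, 88)

Answer: (8, 128, 88)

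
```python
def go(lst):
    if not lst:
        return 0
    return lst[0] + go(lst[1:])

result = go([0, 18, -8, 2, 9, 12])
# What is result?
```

0 + 18 + (-8) + 2 + 9 + 12 + 0 = 33

Answer: 33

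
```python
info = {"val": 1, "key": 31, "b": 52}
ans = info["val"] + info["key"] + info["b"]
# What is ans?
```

Trace:
`info = {"val": 1, "key": 31, "b": 52}` → info = {'val': 1, 'key': 31, 'b': 52}
`ans = info["val"] + info["key"] + info["b"]` → ans = 84
So ans = 84

Answer: 84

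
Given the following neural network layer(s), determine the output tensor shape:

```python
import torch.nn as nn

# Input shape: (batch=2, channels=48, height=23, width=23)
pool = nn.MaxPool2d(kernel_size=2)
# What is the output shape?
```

Input: (2, 48, 23, 23) -> Output: (2, 48, 11, 11)

Answer: (2, 48, 11, 11)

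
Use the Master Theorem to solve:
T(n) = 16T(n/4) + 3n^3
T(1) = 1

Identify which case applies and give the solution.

a=16, b=4, f(n)=3n^3. log_4(16) = 2. Since c=3 > 2 and the regularity condition holds (16(n/4)^3 = (16/4^3)n^3 with 16/4^3 < 1), Case 3 applies: T(n) = Θ(f(n)) = O(n^3).

Answer: O(n^3) - Case 3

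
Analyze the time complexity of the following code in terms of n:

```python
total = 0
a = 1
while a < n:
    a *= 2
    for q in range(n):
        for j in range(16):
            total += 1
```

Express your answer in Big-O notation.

Each loop level contributes: log n × n × 1. Multiplying the contributions gives O(n log n).

Answer: O(n log n)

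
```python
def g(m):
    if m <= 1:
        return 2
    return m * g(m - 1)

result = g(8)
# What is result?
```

g(8) = 8 * 7 * 6 * 5 * 4 * 3 * 2 * 2 = 80640

Answer: 80640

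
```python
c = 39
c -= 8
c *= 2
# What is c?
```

Trace:
`c = 39` → c = 39
`c -= 8` → c = 31
`c *= 2` → c = 62
So c = 62

Answer: 62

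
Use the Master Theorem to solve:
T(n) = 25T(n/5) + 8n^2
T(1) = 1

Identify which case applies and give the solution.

a=25, b=5, f(n)=8n^2. log_5(25) = 2. Since c=2 = 2, Case 2 applies: T(n) = Θ(n^log_b(a) · log n) = O(n^2 log n).

Answer: O(n^2 log n) - Case 2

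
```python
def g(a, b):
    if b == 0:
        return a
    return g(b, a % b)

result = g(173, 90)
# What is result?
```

g(173, 90) -> g(90, 83) -> g(83, 7) -> g(7, 6) -> g(6, 1) -> g(1, 0) -> 1

Answer: 1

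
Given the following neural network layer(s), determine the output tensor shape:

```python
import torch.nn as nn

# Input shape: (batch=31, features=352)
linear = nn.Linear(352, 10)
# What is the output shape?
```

Input: (31, 352) -> Output: (31, 10)

Answer: (31, 10)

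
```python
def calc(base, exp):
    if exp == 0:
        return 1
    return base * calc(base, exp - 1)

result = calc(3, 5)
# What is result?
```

calc(3, 5) = 3 * 3 * 3 * 3 * 3 = 243

Answer: 243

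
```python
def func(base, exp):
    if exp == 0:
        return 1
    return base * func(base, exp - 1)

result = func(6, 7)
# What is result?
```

func(6, 7) = 6 * 6 * 6 * 6 * 6 * 6 * 6 = 279936

Answer: 279936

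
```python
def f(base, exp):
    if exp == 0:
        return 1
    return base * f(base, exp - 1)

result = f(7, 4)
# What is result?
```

f(7, 4) = 7 * 7 * 7 * 7 = 2401

Answer: 2401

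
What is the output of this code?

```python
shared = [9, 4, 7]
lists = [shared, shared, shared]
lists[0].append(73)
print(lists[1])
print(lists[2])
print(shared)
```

Key concept: list of same reference.
Step by step:
`shared = [9, 4, 7]` → shared = [9, 4, 7]
`lists = [shared, shared, shared]` → lists = [[9, 4, 7], [9, 4, 7], [9, 4, 7]]
`lists[0].append(73)` → shared = [9, 4, 7, 73]; lists = [[9, 4, 7, 73], [9, 4, 7, 73], [9, 4, 7, 73]]
`print(lists[1])` → prints [9, 4, 7, 73]
`print(lists[2])` → prints [9, 4, 7, 73]
`print(shared)` → prints [9, 4, 7, 73]

Answer:
[9, 4, 7, 73]
[9, 4, 7, 73]
[9, 4, 7, 73]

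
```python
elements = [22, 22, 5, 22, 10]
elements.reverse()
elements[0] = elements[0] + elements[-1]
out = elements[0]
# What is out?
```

Trace:
`elements = [22, 22, 5, 22, 10]` → elements = [22, 22, 5, 22, 10]
`elements.reverse()` → elements = [10, 22, 5, 22, 22]
`elements[0] = elements[0] + elements[-1]` → elements = [32, 22, 5, 22, 22]
`out = elements[0]` → out = 32
So out = 32

Answer: 32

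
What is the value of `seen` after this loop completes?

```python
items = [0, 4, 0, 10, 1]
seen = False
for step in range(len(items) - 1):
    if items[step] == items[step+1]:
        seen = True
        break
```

Check consecutive duplicates in [0, 4, 0, 10, 1]
`seen` takes the values: False

Answer: False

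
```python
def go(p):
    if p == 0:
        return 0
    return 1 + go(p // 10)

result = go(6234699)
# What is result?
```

Count of digits of 6234699: 7

Answer: 7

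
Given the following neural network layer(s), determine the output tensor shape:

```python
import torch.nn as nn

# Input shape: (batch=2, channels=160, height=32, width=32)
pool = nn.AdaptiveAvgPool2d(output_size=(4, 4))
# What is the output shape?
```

Input: (2, 160, 32, 32) -> Output: (2, 160, 4, 4)

Answer: (2, 160, 4, 4)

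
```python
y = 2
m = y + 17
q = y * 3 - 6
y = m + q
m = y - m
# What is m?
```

Trace:
`y = 2` → y = 2
`m = y + 17` → m = 19
`q = y * 3 - 6` → q = 0
`y = m + q` → y = 19
`m = y - m` → m = 0
So m = 0

Answer: 0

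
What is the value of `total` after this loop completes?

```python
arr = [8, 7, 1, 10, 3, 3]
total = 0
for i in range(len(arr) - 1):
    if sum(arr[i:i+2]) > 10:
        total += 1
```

Count windows with sum > 10
`total` takes the values: 0 → 1 → 2 → 3

Answer: 3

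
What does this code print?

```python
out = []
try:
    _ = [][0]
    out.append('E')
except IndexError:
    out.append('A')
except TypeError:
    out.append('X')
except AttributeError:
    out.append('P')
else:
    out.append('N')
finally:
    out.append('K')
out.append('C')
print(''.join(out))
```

Execution trace: 'A' (except IndexError) → 'K' (finally) → 'C' (after the try/except). Output: AKC

Answer: AKC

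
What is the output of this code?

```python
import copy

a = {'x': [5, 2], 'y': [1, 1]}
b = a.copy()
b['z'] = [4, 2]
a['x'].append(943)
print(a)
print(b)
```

Key concept: shallow copy of dict with mutable values.
Step by step:
`a = {'x': [5, 2], 'y': [1, 1]}` → a = {'x': [5, 2], 'y': [1, 1]}
`b = a.copy()` → b = {'x': [5, 2], 'y': [1, 1]}
`b['z'] = [4, 2]` → b = {'x': [5, 2], 'y': [1, 1], 'z': [4, 2]}
`a['x'].append(943)` → a = {'x': [5, 2, 943], 'y': [1, 1]}; b = {'x': [5, 2, 943], 'y': [1, 1], 'z': [4, 2]}
`print(a)` → prints {'x': [5, 2, 943], 'y': [1, 1]}
`print(b)` → prints {'x': [5, 2, 943], 'y': [1, 1], 'z': [4, 2]}

Answer:
{'x': [5, 2, 943], 'y': [1, 1]}
{'x': [5, 2, 943], 'y': [1, 1], 'z': [4, 2]}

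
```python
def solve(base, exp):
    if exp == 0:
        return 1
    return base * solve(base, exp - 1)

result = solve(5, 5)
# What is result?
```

solve(5, 5) = 5 * 5 * 5 * 5 * 5 = 3125

Answer: 3125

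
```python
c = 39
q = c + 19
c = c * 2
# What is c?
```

Trace:
`c = 39` → c = 39
`q = c + 19` → q = 58
`c = c * 2` → c = 78
So c = 78

Answer: 78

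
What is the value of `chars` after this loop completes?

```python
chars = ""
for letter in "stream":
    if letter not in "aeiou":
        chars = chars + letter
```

Remove vowels from 'stream'
`chars` takes the values: "" → "s" → "st" → "str" → "strm"

Answer: "strm"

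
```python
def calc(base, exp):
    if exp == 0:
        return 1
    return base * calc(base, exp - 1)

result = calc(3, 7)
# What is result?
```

calc(3, 7) = 3 * 3 * 3 * 3 * 3 * 3 * 3 = 2187

Answer: 2187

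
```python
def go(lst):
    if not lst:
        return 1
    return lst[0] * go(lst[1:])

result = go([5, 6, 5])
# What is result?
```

Product over [5, 6, 5] = 5 * 6 * 5 = 150

Answer: 150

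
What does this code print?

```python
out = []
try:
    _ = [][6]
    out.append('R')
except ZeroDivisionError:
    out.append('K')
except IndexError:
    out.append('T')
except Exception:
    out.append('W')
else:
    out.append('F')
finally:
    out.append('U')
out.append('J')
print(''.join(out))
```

Execution trace: 'T' (except IndexError) → 'U' (finally) → 'J' (after the try/except). Output: TUJ

Answer: TUJ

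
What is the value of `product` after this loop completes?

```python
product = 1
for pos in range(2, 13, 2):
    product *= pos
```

Product of even numbers 2 to 12
`product` takes the values: 1 → 2 → 8 → 48 → 384 → 3840 → 46080

Answer: 46080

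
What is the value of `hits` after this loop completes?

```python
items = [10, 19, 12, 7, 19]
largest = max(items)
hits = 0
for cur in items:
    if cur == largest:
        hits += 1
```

Count of max value 19 in [10, 19, 12, 7, 19]
`hits` takes the values: 0 → 1 → 2

Answer: 2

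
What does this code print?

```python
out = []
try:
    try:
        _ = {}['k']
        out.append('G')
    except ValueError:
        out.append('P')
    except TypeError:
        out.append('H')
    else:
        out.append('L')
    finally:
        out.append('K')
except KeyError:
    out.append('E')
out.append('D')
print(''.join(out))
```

Execution trace: 'K' (finally) → 'E' (outer except KeyError) → 'D' (after the try/except). Output: KED

Answer: KED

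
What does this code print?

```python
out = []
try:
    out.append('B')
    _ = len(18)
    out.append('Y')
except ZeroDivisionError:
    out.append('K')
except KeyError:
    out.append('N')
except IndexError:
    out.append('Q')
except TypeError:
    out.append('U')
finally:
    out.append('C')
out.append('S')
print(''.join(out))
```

Execution trace: 'B' (try body) → 'U' (except TypeError) → 'C' (finally) → 'S' (after the try/except). Output: BUCS

Answer: BUCS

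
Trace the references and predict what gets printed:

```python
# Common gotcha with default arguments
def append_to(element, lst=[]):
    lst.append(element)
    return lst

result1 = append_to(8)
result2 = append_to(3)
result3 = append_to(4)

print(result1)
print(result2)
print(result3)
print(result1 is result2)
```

Key concept: mutable default argument gotcha.
Step by step:
`result1 = append_to(8)` → result1 = [8]
`result2 = append_to(3)` → result1 = [8, 3] (same object as result2); result2 = [8, 3] (same object as result1)
`result3 = append_to(4)` → result1 = [8, 3, 4] (same object as result2, result3); result2 = [8, 3, 4] (same object as result1, result3); result3 = [8, 3, 4] (same object as result1, result2)
`print(result1)` → prints [8, 3, 4]
`print(result2)` → prints [8, 3, 4]
`print(result3)` → prints [8, 3, 4]
`print(result1 is result2)` → prints True

Answer:
[8, 3, 4]
[8, 3, 4]
[8, 3, 4]
True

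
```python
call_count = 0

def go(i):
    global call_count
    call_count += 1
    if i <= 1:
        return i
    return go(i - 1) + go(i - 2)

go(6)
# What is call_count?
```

Calls(i) = 1 + Calls(i-1) + Calls(i-2); Calls(0)=Calls(1)=1. For i=6 this gives 25.

Answer: 25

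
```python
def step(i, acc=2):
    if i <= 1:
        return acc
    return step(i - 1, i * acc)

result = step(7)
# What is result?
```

Accumulator trace (n, acc): (7, 2) -> (6, 14) -> (5, 84) -> (4, 420) -> (3, 1680) -> (2, 5040) -> (1, 10080) -> return 10080

Answer: 10080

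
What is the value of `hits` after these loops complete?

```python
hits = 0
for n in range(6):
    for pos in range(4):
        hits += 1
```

6 * 4 = 24
`hits` takes the values: 0 → 1 → 2 → 3 → 4 → 5 → 6 → 7 → 8 → 9 → 10 → 11 → 12 → 13 → 14 → 15 → 16 → 17 → 18 → 19 → 20 → 21 → 22 → 23 → 24

Answer: 24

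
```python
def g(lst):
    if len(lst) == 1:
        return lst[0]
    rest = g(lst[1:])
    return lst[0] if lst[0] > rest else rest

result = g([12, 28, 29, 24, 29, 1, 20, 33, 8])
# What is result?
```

Recursive max over [12, 28, 29, 24, 29, 1, 20, 33, 8] = 33

Answer: 33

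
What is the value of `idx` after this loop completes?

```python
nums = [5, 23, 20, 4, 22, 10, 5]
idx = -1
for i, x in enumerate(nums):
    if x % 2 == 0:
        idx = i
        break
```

First even number index in [5, 23, 20, 4, 22, 10, 5]
`idx` takes the values: -1 → 2

Answer: 2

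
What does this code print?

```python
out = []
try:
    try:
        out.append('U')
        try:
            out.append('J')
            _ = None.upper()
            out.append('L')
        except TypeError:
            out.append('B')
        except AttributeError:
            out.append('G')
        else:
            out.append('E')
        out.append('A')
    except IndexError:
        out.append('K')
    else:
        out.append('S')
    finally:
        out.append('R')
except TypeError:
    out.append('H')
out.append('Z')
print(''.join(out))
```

Execution trace: 'U' (try body) → 'J' (inner try body) → 'G' (inner except AttributeError) → 'A' (try body, no exception) → 'S' (else) → 'R' (finally) → 'Z' (after the try/except). Output: UJGASRZ

Answer: UJGASRZ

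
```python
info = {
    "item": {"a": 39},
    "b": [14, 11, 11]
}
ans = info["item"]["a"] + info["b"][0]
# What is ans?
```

Trace:
`info = { ...` → info = {'item': {'a': 39}, 'b': [14, 11, 11]}
`ans = info["item"]["a"] + info["b"][0]` → ans = 53
So ans = 53

Answer: 53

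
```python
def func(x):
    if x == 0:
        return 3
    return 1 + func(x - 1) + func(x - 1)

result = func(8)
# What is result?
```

func(x) = 1 + 2·func(x-1), func(0)=3. Closed form: (3+1)·2^8 - 1 = 1023.

Answer: 1023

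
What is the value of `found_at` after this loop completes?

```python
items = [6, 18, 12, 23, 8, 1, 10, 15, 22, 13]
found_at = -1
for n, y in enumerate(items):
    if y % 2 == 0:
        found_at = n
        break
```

First even number index in [6, 18, 12, 23, 8, 1, 10, 15, 22, 13]
`found_at` takes the values: -1 → 0

Answer: 0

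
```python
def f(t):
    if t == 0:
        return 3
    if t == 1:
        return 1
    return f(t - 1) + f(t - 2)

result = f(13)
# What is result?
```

Build up from base cases: f(0)=3, f(1)=1, f(2)=4, f(3)=5, f(4)=9, f(5)=14, f(6)=23, ..., f(13)=665

Answer: 665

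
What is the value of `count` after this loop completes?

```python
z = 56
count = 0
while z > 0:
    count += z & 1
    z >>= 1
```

Count set bits in 56 (binary: 0b111000)
`count` takes the values: 0 → 1 → 2 → 3

Answer: 3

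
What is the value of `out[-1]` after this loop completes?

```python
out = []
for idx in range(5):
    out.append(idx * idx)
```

Last element of squares 0 to 4
`out` takes the values: [] → [0] → [0, 1] → [0, 1, 4] → [0, 1, 4, 9] → [0, 1, 4, 9, 16]
So `out[-1]` = 16

Answer: 16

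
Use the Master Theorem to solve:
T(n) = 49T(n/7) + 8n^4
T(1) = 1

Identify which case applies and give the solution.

a=49, b=7, f(n)=8n^4. log_7(49) = 2. Since c=4 > 2 and the regularity condition holds (49(n/7)^4 = (49/7^4)n^4 with 49/7^4 < 1), Case 3 applies: T(n) = Θ(f(n)) = O(n^4).

Answer: O(n^4) - Case 3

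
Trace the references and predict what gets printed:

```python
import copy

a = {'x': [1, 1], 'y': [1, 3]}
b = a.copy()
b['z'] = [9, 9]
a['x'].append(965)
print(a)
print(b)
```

Key concept: shallow copy of dict with mutable values.
Step by step:
`a = {'x': [1, 1], 'y': [1, 3]}` → a = {'x': [1, 1], 'y': [1, 3]}
`b = a.copy()` → b = {'x': [1, 1], 'y': [1, 3]}
`b['z'] = [9, 9]` → b = {'x': [1, 1], 'y': [1, 3], 'z': [9, 9]}
`a['x'].append(965)` → a = {'x': [1, 1, 965], 'y': [1, 3]}; b = {'x': [1, 1, 965], 'y': [1, 3], 'z': [9, 9]}
`print(a)` → prints {'x': [1, 1, 965], 'y': [1, 3]}
`print(b)` → prints {'x': [1, 1, 965], 'y': [1, 3], 'z': [9, 9]}

Answer:
{'x': [1, 1, 965], 'y': [1, 3]}
{'x': [1, 1, 965], 'y': [1, 3], 'z': [9, 9]}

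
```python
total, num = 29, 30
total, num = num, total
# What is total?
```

Trace:
`total, num = 29, 30` → total = 29; num = 30
`total, num = num, total` → total = 30; num = 29
So total = 30

Answer: 30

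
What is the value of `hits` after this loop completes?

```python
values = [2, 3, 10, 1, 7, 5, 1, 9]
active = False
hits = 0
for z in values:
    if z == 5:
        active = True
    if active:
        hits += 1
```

Count elements after first 5 in [2, 3, 10, 1, 7, 5, 1, 9]
`hits` takes the values: 0 → 1 → 2 → 3

Answer: 3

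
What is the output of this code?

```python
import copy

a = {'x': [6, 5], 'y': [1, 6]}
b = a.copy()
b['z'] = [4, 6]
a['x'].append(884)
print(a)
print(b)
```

Key concept: shallow copy of dict with mutable values.
Step by step:
`a = {'x': [6, 5], 'y': [1, 6]}` → a = {'x': [6, 5], 'y': [1, 6]}
`b = a.copy()` → b = {'x': [6, 5], 'y': [1, 6]}
`b['z'] = [4, 6]` → b = {'x': [6, 5], 'y': [1, 6], 'z': [4, 6]}
`a['x'].append(884)` → a = {'x': [6, 5, 884], 'y': [1, 6]}; b = {'x': [6, 5, 884], 'y': [1, 6], 'z': [4, 6]}
`print(a)` → prints {'x': [6, 5, 884], 'y': [1, 6]}
`print(b)` → prints {'x': [6, 5, 884], 'y': [1, 6], 'z': [4, 6]}

Answer:
{'x': [6, 5, 884], 'y': [1, 6]}
{'x': [6, 5, 884], 'y': [1, 6], 'z': [4, 6]}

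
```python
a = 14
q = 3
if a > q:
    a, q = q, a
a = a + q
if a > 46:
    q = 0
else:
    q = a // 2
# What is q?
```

Trace:
`a = 14` → a = 14
`q = 3` → q = 3
`if a > q: ...` → a > q is True → a = 3; q = 14
`a = a + q` → a = 17
`if a > 46: ...` → a > 46 is False, take else branch → q = 8
So q = 8

Answer: 8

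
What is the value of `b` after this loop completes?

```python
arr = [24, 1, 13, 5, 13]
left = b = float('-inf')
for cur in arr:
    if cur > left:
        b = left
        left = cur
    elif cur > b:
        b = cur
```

Second largest (with repeats) in [24, 1, 13, 5, 13]
`b` takes the values: -inf → 1 → 13

Answer: 13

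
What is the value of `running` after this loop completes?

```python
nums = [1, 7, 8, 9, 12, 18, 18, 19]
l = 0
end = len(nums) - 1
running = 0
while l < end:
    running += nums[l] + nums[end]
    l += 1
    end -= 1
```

Sum of pairs from ends
`running` takes the values: 0 → 20 → 45 → 71 → 92

Answer: 92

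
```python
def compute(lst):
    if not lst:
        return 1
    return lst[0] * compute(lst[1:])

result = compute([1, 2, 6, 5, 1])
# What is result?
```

Product over [1, 2, 6, 5, 1] = 1 * 2 * 6 * 5 * 1 = 60

Answer: 60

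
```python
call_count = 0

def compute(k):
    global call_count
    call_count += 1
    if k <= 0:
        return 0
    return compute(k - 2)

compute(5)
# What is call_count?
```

Linear recursion stepping by 2: 4 calls from k=5 down to ≤0.

Answer: 4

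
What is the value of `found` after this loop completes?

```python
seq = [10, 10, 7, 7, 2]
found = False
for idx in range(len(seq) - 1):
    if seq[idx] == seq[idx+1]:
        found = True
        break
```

Check consecutive duplicates in [10, 10, 7, 7, 2]
`found` takes the values: False → True

Answer: True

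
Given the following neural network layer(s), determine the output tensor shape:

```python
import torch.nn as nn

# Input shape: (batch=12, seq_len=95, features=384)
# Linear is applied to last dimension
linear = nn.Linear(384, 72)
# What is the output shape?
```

Input: (12, 95, 384) -> Output: (12, 95, 72)

Answer: (12, 95, 72)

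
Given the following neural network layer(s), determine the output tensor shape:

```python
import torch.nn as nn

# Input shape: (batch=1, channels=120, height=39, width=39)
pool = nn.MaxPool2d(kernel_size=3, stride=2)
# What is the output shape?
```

Input: (1, 120, 39, 39) -> Output: (1, 120, 19, 19)

Answer: (1, 120, 19, 19)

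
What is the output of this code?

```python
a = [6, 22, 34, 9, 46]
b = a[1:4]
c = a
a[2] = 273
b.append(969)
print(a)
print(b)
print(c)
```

Key concept: slice vs alias.
Step by step:
`a = [6, 22, 34, 9, 46]` → a = [6, 22, 34, 9, 46]
`b = a[1:4]` → b = [22, 34, 9]
`c = a` → c = [6, 22, 34, 9, 46] (same object as a)
`a[2] = 273` → a = [6, 22, 273, 9, 46] (same object as c); c = [6, 22, 273, 9, 46] (same object as a)
`b.append(969)` → b = [22, 34, 9, 969]
`print(a)` → prints [6, 22, 273, 9, 46]
`print(b)` → prints [22, 34, 9, 969]
`print(c)` → prints [6, 22, 273, 9, 46]

Answer:
[6, 22, 273, 9, 46]
[22, 34, 9, 969]
[6, 22, 273, 9, 46]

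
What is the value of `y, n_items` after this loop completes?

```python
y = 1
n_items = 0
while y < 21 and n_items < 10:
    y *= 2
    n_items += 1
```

Double until >= 21 or 10 iterations
`y, n_items` takes the values: (1, 0) → (2, 0) → (2, 1) → (4, 1) → (4, 2) → (8, 2) → (8, 3) → (16, 3) → (16, 4) → (32, 4) → (32, 5)

Answer: 32, 5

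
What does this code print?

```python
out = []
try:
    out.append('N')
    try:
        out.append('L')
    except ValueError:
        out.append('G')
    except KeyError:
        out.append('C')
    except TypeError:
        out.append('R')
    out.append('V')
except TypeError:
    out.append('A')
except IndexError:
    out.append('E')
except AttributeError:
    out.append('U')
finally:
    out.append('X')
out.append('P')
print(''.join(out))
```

Execution trace: 'N' (try body) → 'L' (inner try body, no exception) → 'V' (try body, no exception) → 'X' (finally) → 'P' (after the try/except). Output: NLVXP

Answer: NLVXP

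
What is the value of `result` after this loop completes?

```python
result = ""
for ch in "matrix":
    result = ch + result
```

Reverse 'matrix'
`result` takes the values: "" → "m" → "am" → "tam" → "rtam" → "irtam" → "xirtam"

Answer: "xirtam"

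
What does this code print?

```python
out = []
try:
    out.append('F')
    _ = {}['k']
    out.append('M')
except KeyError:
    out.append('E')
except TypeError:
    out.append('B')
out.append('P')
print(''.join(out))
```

Execution trace: 'F' (try body) → 'E' (except KeyError) → 'P' (after the try/except). Output: FEP

Answer: FEP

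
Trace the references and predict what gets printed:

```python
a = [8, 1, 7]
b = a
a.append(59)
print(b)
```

Key concept: basic list aliasing.
Step by step:
`a = [8, 1, 7]` → a = [8, 1, 7]
`b = a` → b = [8, 1, 7] (same object as a)
`a.append(59)` → a = [8, 1, 7, 59] (same object as b); b = [8, 1, 7, 59] (same object as a)
`print(b)` → prints [8, 1, 7, 59]

Answer: [8, 1, 7, 59]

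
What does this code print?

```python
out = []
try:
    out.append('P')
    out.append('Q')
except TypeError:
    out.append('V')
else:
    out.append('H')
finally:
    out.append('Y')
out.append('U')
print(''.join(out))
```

Execution trace: 'P' (try body) → 'Q' (try body, no exception) → 'H' (else) → 'Y' (finally) → 'U' (after the try/except). Output: PQHYU

Answer: PQHYU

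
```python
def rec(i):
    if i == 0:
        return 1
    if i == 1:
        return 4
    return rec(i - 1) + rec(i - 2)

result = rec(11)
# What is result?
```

Build up from base cases: rec(0)=1, rec(1)=4, rec(2)=5, rec(3)=9, rec(4)=14, rec(5)=23, rec(6)=37, ..., rec(11)=411

Answer: 411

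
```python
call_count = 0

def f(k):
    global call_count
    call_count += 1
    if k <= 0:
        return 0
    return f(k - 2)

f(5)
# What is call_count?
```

Linear recursion stepping by 2: 4 calls from k=5 down to ≤0.

Answer: 4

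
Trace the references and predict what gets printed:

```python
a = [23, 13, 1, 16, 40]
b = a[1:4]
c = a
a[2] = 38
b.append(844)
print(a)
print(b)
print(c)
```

Key concept: slice vs alias.
Step by step:
`a = [23, 13, 1, 16, 40]` → a = [23, 13, 1, 16, 40]
`b = a[1:4]` → b = [13, 1, 16]
`c = a` → c = [23, 13, 1, 16, 40] (same object as a)
`a[2] = 38` → a = [23, 13, 38, 16, 40] (same object as c); c = [23, 13, 38, 16, 40] (same object as a)
`b.append(844)` → b = [13, 1, 16, 844]
`print(a)` → prints [23, 13, 38, 16, 40]
`print(b)` → prints [13, 1, 16, 844]
`print(c)` → prints [23, 13, 38, 16, 40]

Answer:
[23, 13, 38, 16, 40]
[13, 1, 16, 844]
[23, 13, 38, 16, 40]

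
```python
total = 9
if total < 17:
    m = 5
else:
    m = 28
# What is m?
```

Trace:
`total = 9` → total = 9
`if total < 17: ...` → total < 17 is True → m = 5
So m = 5

Answer: 5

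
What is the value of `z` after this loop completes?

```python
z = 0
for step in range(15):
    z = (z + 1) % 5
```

Increment mod 5, 15 times = 0
`z` takes the values: 0 → 1 → 2 → 3 → 4 → 0 → 1 → 2 → 3 → 4 → 0 → 1 → 2 → 3 → 4 → 0

Answer: 0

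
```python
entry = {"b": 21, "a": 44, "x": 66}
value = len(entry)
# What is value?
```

Trace:
`entry = {"b": 21, "a": 44, "x": 66}` → entry = {'b': 21, 'a': 44, 'x': 66}
`value = len(entry)` → value = 3
So value = 3

Answer: 3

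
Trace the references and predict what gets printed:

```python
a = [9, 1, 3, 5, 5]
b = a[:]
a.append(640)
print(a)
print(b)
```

Key concept: slice [:] creates copy.
Step by step:
`a = [9, 1, 3, 5, 5]` → a = [9, 1, 3, 5, 5]
`b = a[:]` → b = [9, 1, 3, 5, 5]
`a.append(640)` → a = [9, 1, 3, 5, 5, 640]
`print(a)` → prints [9, 1, 3, 5, 5, 640]
`print(b)` → prints [9, 1, 3, 5, 5]

Answer:
[9, 1, 3, 5, 5, 640]
[9, 1, 3, 5, 5]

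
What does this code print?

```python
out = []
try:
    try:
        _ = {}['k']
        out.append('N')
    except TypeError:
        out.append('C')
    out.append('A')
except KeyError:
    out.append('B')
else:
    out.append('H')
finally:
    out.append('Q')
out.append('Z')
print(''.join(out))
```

Execution trace: 'B' (except KeyError) → 'Q' (finally) → 'Z' (after the try/except). Output: BQZ

Answer: BQZ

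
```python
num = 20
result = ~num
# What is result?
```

Trace:
`num = 20` → num = 20
`result = ~num` → result = -21
So result = -21

Answer: -21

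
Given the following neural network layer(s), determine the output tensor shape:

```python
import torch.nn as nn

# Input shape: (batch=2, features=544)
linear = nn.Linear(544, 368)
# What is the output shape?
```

Input: (2, 544) -> Output: (2, 368)

Answer: (2, 368)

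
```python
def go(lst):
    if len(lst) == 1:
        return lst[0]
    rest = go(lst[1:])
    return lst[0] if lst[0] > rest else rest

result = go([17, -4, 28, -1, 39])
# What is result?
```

Recursive max over [17, -4, 28, -1, 39] = 39

Answer: 39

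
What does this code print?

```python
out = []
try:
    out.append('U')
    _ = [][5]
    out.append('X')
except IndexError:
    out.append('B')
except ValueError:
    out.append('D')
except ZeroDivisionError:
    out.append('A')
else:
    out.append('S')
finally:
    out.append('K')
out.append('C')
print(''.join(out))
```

Execution trace: 'U' (try body) → 'B' (except IndexError) → 'K' (finally) → 'C' (after the try/except). Output: UBKC

Answer: UBKC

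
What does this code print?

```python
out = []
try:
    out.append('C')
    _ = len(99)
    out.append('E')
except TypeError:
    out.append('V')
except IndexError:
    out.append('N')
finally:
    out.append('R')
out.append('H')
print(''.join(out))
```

Execution trace: 'C' (try body) → 'V' (except TypeError) → 'R' (finally) → 'H' (after the try/except). Output: CVRH

Answer: CVRH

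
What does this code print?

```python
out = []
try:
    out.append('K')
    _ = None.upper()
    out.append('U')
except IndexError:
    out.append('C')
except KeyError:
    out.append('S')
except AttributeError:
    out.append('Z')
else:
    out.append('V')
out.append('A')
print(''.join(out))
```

Execution trace: 'K' (try body) → 'Z' (except AttributeError) → 'A' (after the try/except). Output: KZA

Answer: KZA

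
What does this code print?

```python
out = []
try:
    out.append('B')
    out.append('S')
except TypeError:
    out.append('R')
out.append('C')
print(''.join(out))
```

Execution trace: 'B' (try body) → 'S' (try body, no exception) → 'C' (after the try/except). Output: BSC

Answer: BSC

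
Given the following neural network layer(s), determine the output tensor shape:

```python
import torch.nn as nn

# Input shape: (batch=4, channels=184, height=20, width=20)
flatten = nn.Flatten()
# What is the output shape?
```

Input: (4, 184, 20, 20) -> Output: (4, 73600)

Answer: (4, 73600)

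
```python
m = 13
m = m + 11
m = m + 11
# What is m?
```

Trace:
`m = 13` → m = 13
`m = m + 11` → m = 24
`m = m + 11` → m = 35
So m = 35

Answer: 35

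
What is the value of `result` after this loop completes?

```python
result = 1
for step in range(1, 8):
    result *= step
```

7! = 5040
`result` takes the values: 1 → 2 → 6 → 24 → 120 → 720 → 5040

Answer: 5040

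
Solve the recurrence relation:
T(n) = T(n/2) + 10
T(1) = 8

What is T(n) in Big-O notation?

Each step divides n by 2 and adds 10. After log_2(n) steps we reach T(1)=8. So T(n) = 10·log_2(n) + 8 = O(log n).

Answer: O(log n)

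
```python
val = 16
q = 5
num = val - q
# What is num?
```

Trace:
`val = 16` → val = 16
`q = 5` → q = 5
`num = val - q` → num = 11
So num = 11

Answer: 11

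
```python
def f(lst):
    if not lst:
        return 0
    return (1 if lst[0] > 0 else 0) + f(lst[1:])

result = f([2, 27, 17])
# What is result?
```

Count of positive elements in [2, 27, 17] = 3

Answer: 3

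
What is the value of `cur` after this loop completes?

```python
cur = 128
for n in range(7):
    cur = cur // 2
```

Halve 7 times: 128 // 2^7 = 1
`cur` takes the values: 128 → 64 → 32 → 16 → 8 → 4 → 2 → 1

Answer: 1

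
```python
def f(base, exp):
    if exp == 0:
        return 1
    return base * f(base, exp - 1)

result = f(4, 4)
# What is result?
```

f(4, 4) = 4 * 4 * 4 * 4 = 256

Answer: 256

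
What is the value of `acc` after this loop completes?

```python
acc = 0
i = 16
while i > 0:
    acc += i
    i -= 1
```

Sum 16 down to 1
`acc` takes the values: 0 → 16 → 31 → 45 → 58 → 70 → 81 → 91 → 100 → 108 → 115 → 121 → 126 → 130 → 133 → 135 → 136

Answer: 136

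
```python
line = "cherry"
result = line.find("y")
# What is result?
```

Trace:
`line = "cherry"` → line = 'cherry'
`result = line.find("y")` → result = 5
So result = 5

Answer: 5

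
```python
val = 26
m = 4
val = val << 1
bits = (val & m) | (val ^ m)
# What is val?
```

Trace:
`val = 26` → val = 26
`m = 4` → m = 4
`val = val << 1` → val = 52
`bits = (val & m) | (val ^ m)` → bits = 52
So val = 52

Answer: 52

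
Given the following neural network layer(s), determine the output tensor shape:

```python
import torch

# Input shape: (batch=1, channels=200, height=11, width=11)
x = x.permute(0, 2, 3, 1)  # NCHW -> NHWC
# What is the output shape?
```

Input: (1, 200, 11, 11) -> Output: (1, 11, 11, 200)

Answer: (1, 11, 11, 200)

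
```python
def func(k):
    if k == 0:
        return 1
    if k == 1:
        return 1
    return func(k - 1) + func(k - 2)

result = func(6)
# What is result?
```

Build up from base cases: func(0)=1, func(1)=1, func(2)=2, func(3)=3, func(4)=5, func(5)=8, func(6)=13

Answer: 13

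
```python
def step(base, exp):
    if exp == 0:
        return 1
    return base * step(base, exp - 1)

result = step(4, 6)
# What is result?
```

step(4, 6) = 4 * 4 * 4 * 4 * 4 * 4 = 4096

Answer: 4096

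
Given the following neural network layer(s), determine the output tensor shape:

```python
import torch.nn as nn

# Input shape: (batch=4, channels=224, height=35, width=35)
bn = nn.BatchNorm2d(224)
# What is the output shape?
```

Input: (4, 224, 35, 35) -> Output: (4, 224, 35, 35)

Answer: (4, 224, 35, 35)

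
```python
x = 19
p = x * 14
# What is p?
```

Trace:
`x = 19` → x = 19
`p = x * 14` → p = 266
So p = 266

Answer: 266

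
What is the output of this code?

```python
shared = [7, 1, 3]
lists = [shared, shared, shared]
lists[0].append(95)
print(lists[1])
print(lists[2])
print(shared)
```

Key concept: list of same reference.
Step by step:
`shared = [7, 1, 3]` → shared = [7, 1, 3]
`lists = [shared, shared, shared]` → lists = [[7, 1, 3], [7, 1, 3], [7, 1, 3]]
`lists[0].append(95)` → shared = [7, 1, 3, 95]; lists = [[7, 1, 3, 95], [7, 1, 3, 95], [7, 1, 3, 95]]
`print(lists[1])` → prints [7, 1, 3, 95]
`print(lists[2])` → prints [7, 1, 3, 95]
`print(shared)` → prints [7, 1, 3, 95]

Answer:
[7, 1, 3, 95]
[7, 1, 3, 95]
[7, 1, 3, 95]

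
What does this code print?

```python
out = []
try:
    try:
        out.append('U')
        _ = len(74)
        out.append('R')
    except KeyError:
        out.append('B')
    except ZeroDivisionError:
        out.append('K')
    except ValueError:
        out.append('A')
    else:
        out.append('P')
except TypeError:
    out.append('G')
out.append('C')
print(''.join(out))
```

Execution trace: 'U' (try body) → 'G' (outer except TypeError) → 'C' (after the try/except). Output: UGC

Answer: UGC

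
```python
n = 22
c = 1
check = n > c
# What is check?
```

Trace:
`n = 22` → n = 22
`c = 1` → c = 1
`check = n > c` → check = True
So check = True

Answer: True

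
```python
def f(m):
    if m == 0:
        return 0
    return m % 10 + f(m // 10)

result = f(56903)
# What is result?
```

Sum of digits of 56903: 3 + 0 + 9 + 6 + 5 = 23

Answer: 23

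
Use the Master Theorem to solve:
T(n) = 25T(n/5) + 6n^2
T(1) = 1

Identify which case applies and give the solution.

a=25, b=5, f(n)=6n^2. log_5(25) = 2. Since c=2 = 2, Case 2 applies: T(n) = Θ(n^log_b(a) · log n) = O(n^2 log n).

Answer: O(n^2 log n) - Case 2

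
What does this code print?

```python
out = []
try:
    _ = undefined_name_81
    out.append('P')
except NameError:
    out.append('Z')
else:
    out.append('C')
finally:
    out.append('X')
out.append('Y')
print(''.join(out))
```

Execution trace: 'Z' (except NameError) → 'X' (finally) → 'Y' (after the try/except). Output: ZXY

Answer: ZXY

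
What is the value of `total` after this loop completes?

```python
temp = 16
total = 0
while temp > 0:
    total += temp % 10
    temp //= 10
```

Sum digits of 16
`total` takes the values: 0 → 6 → 7

Answer: 7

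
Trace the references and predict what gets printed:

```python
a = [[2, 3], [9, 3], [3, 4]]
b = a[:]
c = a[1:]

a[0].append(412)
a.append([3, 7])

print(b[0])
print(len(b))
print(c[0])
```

Key concept: slice with nested mutation.
Step by step:
`a = [[2, 3], [9, 3], [3, 4]]` → a = [[2, 3], [9, 3], [3, 4]]
`b = a[:]` → b = [[2, 3], [9, 3], [3, 4]]
`c = a[1:]` → c = [[9, 3], [3, 4]]
`a[0].append(412)` → a = [[2, 3, 412], [9, 3], [3, 4]]; b = [[2, 3, 412], [9, 3], [3, 4]]
`a.append([3, 7])` → a = [[2, 3, 412], [9, 3], [3, 4], [3, 7]]
`print(b[0])` → prints [2, 3, 412]
`print(len(b))` → prints 3
`print(c[0])` → prints [9, 3]

Answer:
[2, 3, 412]
3
[9, 3]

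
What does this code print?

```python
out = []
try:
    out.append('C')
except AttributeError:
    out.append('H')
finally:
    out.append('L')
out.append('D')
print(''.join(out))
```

Execution trace: 'C' (try body, no exception) → 'L' (finally) → 'D' (after the try/except). Output: CLD

Answer: CLD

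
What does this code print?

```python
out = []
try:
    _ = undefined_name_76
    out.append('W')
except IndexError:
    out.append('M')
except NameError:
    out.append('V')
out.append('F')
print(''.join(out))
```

Execution trace: 'V' (except NameError) → 'F' (after the try/except). Output: VF

Answer: VF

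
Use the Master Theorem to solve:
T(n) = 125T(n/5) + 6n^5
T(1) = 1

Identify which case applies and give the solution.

a=125, b=5, f(n)=6n^5. log_5(125) = 3. Since c=5 > 3 and the regularity condition holds (125(n/5)^5 = (125/5^5)n^5 with 125/5^5 < 1), Case 3 applies: T(n) = Θ(f(n)) = O(n^5).

Answer: O(n^5) - Case 3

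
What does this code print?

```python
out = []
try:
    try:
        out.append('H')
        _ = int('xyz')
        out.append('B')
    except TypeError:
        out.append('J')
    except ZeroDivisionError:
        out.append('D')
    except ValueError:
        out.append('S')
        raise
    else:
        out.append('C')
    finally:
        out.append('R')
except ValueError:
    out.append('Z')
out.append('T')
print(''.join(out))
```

Execution trace: 'H' (try body) → 'S' (except ValueError) → 'R' (finally) → 'Z' (outer except ValueError) → 'T' (after the try/except). Output: HSRZT

Answer: HSRZT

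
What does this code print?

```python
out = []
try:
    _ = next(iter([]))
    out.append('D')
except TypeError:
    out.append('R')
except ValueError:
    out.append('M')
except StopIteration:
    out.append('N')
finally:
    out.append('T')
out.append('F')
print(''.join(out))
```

Execution trace: 'N' (except StopIteration) → 'T' (finally) → 'F' (after the try/except). Output: NTF

Answer: NTF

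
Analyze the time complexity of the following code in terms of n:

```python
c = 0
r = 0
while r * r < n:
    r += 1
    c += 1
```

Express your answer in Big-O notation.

Each loop level contributes: √n. Multiplying the contributions gives O(√n).

Answer: O(√n)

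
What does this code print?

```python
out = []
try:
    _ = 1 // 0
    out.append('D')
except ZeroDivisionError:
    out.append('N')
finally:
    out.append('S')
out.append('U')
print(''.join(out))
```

Execution trace: 'N' (except ZeroDivisionError) → 'S' (finally) → 'U' (after the try/except). Output: NSU

Answer: NSU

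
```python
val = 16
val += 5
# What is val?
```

Trace:
`val = 16` → val = 16
`val += 5` → val = 21
So val = 21

Answer: 21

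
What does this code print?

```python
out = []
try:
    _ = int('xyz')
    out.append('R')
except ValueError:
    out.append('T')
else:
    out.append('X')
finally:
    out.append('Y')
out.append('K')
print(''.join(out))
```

Execution trace: 'T' (except ValueError) → 'Y' (finally) → 'K' (after the try/except). Output: TYK

Answer: TYK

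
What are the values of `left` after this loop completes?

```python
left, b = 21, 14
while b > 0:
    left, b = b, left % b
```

GCD of 21 and 14
`left` takes the values: 21 → 14 → 7

Answer: 7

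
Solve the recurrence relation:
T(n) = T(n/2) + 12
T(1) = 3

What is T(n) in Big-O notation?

Each step divides n by 2 and adds 12. After log_2(n) steps we reach T(1)=3. So T(n) = 12·log_2(n) + 3 = O(log n).

Answer: O(log n)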